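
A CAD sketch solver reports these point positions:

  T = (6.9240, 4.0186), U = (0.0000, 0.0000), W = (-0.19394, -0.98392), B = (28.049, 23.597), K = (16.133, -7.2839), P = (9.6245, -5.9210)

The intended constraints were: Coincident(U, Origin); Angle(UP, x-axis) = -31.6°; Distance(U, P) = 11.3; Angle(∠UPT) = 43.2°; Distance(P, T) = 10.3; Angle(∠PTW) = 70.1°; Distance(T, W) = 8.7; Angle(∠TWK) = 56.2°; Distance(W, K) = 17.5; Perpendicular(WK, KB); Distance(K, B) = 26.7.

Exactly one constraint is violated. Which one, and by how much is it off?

Distance(K, B) = 26.7 — off by 6.40.

U = (0.00, 0.00) ✓; UP at -31.60° ✓; |UP| = 11.30 ✓; ∠UPT = 43.20° ✓; |PT| = 10.30 ✓; ∠PTW = 70.10° ✓; |TW| = 8.700 ✓; ∠TWK = 56.20° ✓; |WK| = 17.50 ✓; ∠(WK, KB) = 90.00° ✓; |KB| = 33.10 ✗.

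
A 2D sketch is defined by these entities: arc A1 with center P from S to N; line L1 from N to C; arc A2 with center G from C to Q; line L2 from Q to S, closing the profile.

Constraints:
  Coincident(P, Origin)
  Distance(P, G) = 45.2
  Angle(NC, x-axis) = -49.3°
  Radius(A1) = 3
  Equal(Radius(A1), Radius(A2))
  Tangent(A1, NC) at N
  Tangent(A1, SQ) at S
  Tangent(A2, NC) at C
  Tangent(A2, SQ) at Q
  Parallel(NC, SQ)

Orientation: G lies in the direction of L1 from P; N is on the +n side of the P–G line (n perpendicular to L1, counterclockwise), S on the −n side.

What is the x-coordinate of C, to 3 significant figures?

31.7

The slot axis is L1's direction at -49.3°, so u = (cos -49.3°, sin -49.3°) = (0.652, -0.758) and n = (−sin -49.3°, cos -49.3°) = (0.758, 0.652). P is at the origin and G lies 45.2 along u from P, so G = 45.2·u = (29.5, -34.3). Tangency of A1 to both parallel lines with radius 3.0 puts N and S at P ± 3.0·n: N = (2.27, 1.96), S = (-2.27, -1.96). Equal radii place C and Q the same way about G: C = G + 3.0·n = (31.7, -32.3), Q = G − 3.0·n = (27.2, -36.2). So C.x = 31.7.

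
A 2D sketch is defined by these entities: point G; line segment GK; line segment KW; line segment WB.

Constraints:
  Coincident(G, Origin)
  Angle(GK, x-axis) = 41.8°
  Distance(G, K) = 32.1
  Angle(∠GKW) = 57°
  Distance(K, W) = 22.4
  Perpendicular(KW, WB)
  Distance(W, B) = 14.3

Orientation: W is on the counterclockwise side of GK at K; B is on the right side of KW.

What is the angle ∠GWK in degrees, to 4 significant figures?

79.65°

G is at the origin; GK runs at 41.8° with length 32.1, so K = 32.1·(cos 41.8°, sin 41.8°) = (23.93, 21.40). ∠GKW = 57.0°, so KW runs at 41.8° + (180° − 57.0°) = 164.8° from the x-axis; with |KW| = 22.4, W = K + 22.4·(cos 164.8°, sin 164.8°) = (2.313, 27.27). Then cos ∠GWK = WG·WK / (|WG||WK|), giving 79.65°.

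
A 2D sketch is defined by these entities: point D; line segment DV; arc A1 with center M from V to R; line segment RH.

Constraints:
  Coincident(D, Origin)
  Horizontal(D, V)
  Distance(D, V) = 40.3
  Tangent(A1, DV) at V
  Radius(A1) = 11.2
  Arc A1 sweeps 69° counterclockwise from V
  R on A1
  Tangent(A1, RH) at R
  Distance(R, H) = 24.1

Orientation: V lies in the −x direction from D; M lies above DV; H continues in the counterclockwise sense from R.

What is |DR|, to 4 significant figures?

30.70

D is at the origin; D and V share the same y with |DV| = 40.3 and V on the −x side, so V = (-40.30, 0.000). The tangent condition forces MV to be normal to DV, so M = V + (0, 11.2) = (-40.30, 11.20). On A1, V sits at bearing -90° from M; a 69° counterclockwise sweep puts R at bearing -21°, so R = M + 11.2·(cos -21°, sin -21°) = (-29.84, 7.186). Then |DR| = |R − D| = 30.70.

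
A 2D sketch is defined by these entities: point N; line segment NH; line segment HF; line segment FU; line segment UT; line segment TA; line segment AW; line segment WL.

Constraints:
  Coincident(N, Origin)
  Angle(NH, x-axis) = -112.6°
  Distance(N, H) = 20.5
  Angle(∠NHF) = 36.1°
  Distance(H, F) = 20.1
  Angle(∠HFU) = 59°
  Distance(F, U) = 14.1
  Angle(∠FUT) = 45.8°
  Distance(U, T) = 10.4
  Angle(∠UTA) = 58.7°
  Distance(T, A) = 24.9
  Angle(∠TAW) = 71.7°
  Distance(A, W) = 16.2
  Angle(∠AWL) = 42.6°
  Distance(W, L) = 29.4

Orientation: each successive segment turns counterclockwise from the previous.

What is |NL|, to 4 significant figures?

19.28

∠TAW = 71.7° gives AW at 156.1° from the x-axis; with |AW| = 16.2, W = (1.681, 13.11). ∠AWL = 42.6° gives WL at -66.50° from the x-axis; with |WL| = 29.4, L = (13.40, -13.85). Then |NL| = |L − N| = 19.28.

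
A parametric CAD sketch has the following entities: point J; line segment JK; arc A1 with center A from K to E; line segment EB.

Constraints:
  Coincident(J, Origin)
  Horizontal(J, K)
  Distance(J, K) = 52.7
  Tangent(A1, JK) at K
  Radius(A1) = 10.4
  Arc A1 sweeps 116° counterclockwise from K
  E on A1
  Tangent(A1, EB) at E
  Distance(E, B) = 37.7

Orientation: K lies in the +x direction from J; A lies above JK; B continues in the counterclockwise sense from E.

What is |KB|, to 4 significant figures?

49.37

On A1, K sits at bearing -90° from A; a 116° counterclockwise sweep puts E at bearing 26°, so E = A + 10.4·(cos 26°, sin 26°) = (62.05, 14.96). Since A1 is tangent to EB there, AE ⟂ EB, so EB runs along (−sin 26°, cos 26°); with |EB| = 37.7, B = (45.52, 48.84). Then |KB| = |B − K| = 49.37.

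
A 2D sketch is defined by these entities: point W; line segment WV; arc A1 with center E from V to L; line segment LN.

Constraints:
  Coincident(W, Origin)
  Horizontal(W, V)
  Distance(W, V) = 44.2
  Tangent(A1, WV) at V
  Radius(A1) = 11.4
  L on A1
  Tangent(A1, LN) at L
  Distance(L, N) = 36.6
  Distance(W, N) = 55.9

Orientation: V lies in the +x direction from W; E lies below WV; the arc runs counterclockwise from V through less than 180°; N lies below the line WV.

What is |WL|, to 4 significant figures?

34.49

W is at the origin; WV is horizontal with |WV| = 44.2 and V on the +x side, so V = (44.20, 0.000). Tangency of A1 to WV means the radius EV is perpendicular to WV, so E = V + (0, -11.4) = (44.20, -11.40). Since EL ⟂ LN (tangency), |EN| = √(11.4² + 36.6²) = 38.33 regardless of where L sits on A1. So N lies on both circle(W, 55.9) and circle(E, 38.33); the below-WV intersection is N = (30.16, -47.07). L is the foot of the tangent from N: L = (32.83, -10.57).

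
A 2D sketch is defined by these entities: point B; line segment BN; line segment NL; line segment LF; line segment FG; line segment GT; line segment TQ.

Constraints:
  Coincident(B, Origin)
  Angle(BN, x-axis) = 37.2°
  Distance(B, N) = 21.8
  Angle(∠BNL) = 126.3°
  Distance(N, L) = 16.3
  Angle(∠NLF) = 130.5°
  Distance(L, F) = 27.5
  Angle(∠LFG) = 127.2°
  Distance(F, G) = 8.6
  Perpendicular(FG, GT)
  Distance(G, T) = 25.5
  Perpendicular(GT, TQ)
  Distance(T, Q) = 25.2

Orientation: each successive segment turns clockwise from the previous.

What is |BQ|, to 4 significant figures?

31.54

B is at the origin; BN runs at 37.2° with length 21.8, so N = (17.36, 13.18). ∠BNL = 126.3° gives NL at -16.50° from the x-axis; with |NL| = 16.3, L = (32.99, 8.551). ∠NLF = 130.5° gives LF at -66.00° from the x-axis; with |LF| = 27.5, F = (44.18, -16.57). ∠LFG = 127.2° gives FG at -118.8° from the x-axis; with |FG| = 8.6, G = (40.04, -24.11). The perpendicularity gives GT at right angles to FG, so GT runs at 151.2°; with |GT| = 25.5, T = (17.69, -11.82). GT is perpendicular to TQ, so TQ runs at 61.20°; with |TQ| = 25.2, Q = (29.83, 10.26). Then |BQ| = |Q − B| = 31.54.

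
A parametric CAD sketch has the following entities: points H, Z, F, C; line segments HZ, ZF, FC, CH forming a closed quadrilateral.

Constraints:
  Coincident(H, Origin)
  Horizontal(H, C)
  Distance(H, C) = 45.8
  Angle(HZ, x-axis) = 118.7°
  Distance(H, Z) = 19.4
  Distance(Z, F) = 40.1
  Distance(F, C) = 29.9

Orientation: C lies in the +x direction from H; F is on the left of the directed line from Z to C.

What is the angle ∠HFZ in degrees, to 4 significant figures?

28.29°

Checks: |ZF| = 40.10 ✓; |FC| = 29.90 ✓.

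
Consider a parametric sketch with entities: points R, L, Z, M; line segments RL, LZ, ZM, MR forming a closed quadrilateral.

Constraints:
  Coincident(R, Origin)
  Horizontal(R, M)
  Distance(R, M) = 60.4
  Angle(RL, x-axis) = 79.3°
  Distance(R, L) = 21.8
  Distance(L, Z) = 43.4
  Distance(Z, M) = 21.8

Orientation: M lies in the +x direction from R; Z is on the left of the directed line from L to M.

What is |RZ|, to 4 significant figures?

50.36

R is at the origin; R and M share the same y with |RM| = 60.4 and M in +x, so M = (60.4, 0). RL runs at 79.3° with |RL| = 21.8, so L = (4.048, 21.42). Z is determined by |LZ| = 43.4 and |ZM| = 21.8 together: it lies at the intersection of circle(L, 43.4) and circle(M, 21.8). With |LM| = 60.29, the foot of the radical line on LM is 41.82 from L and the perpendicular offset is √(43.4² − 41.82²) = 11.59. Taking the left-of-LM solution: Z = (47.26, 17.40).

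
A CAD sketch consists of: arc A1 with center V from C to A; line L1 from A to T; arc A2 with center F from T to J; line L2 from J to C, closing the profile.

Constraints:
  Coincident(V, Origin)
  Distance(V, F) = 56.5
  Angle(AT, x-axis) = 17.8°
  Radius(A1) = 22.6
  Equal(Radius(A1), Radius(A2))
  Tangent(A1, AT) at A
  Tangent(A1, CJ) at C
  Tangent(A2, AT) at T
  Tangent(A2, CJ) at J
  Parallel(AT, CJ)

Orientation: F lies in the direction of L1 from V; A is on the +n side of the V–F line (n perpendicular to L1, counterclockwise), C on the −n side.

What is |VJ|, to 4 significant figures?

60.85

The slot axis is L1's direction at 17.8°, so u = (cos 17.8°, sin 17.8°) = (0.9521, 0.3057) and n = (−sin 17.8°, cos 17.8°) = (-0.3057, 0.9521). V is at the origin and F lies 56.5 along u from V, so F = 56.5·u = (53.80, 17.27). Tangency of A1 to both parallel lines with radius 22.6 puts A and C at V ± 22.6·n: A = (-6.909, 21.52), C = (6.909, -21.52). Equal radii place T and J the same way about F: T = F + 22.6·n = (46.89, 38.79), J = F − 22.6·n = (60.70, -4.246). Then |VJ| = |J − V| = 60.85.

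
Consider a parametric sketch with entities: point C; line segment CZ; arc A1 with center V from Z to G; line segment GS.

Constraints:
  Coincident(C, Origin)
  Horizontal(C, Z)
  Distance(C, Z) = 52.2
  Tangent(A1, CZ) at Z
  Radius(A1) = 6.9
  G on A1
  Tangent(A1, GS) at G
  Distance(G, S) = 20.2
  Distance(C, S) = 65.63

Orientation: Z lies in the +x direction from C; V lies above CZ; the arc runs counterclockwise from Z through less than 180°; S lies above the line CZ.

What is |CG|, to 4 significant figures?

59.46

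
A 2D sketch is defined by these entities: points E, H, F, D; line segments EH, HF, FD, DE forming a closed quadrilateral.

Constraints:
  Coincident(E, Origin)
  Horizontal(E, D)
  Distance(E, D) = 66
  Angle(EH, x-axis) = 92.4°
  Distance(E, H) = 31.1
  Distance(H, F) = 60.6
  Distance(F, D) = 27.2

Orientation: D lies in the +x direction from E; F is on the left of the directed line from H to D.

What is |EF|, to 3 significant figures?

64.7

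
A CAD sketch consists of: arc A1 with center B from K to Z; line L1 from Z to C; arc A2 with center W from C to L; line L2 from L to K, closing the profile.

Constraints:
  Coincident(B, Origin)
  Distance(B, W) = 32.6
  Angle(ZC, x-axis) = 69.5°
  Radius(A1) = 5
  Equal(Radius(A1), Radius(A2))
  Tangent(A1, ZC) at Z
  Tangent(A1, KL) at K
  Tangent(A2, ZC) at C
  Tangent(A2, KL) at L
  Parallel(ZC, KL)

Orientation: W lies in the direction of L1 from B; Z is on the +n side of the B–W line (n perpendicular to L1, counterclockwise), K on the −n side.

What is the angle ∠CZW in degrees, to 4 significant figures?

8.720°

The slot axis is L1's direction at 69.5°, so u = (cos 69.5°, sin 69.5°) = (0.3502, 0.9367) and n = (−sin 69.5°, cos 69.5°) = (-0.9367, 0.3502). B is at the origin and W lies 32.6 along u from B, so W = 32.6·u = (11.42, 30.54). Tangency of A1 to both parallel lines with radius 5.0 puts Z and K at B ± 5.0·n: Z = (-4.683, 1.751), K = (4.683, -1.751). Equal radii place C and L the same way about W: C = W + 5.0·n = (6.733, 32.29), L = W − 5.0·n = (16.10, 28.78). Then cos ∠CZW = ZC·ZW / (|ZC||ZW|), giving 8.720°.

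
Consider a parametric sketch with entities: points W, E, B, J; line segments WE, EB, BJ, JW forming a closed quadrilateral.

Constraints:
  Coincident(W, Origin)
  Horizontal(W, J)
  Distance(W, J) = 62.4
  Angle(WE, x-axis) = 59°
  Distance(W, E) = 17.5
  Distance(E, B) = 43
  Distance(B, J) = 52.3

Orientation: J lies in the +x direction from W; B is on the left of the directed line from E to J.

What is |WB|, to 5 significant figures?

60.227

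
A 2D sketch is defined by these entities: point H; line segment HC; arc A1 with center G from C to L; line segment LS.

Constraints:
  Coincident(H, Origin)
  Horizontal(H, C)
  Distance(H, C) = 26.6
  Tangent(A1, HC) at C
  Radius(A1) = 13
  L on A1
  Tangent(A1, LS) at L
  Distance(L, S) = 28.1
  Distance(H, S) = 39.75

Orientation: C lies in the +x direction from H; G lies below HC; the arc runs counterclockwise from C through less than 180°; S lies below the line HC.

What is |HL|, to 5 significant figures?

17.571

Checks: |GL| = 13.00 ✓; ∠(GL, LS) = 90.00° ✓; |LS| = 28.10 ✓; |HS| = 39.75 ✓.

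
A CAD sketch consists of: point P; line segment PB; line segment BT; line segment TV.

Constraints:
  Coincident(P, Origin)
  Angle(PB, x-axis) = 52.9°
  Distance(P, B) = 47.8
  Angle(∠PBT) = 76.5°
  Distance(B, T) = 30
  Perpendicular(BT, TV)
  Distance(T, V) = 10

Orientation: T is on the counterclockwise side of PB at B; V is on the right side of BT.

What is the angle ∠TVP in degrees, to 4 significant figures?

18.45°

∠PBT = 76.5°, so BT runs at 52.9° + (180° − 76.5°) = 156.4° from the x-axis; with |BT| = 30.0, T = B + 30.0·(cos 156.4°, sin 156.4°) = (1.342, 50.13). The perpendicularity gives TV at right angles to BT; with |TV| = 10.0 on the right of BT, V = T + 10.0·(0.4003, 0.9164) = (5.346, 59.30). Then cos ∠TVP = VT·VP / (|VT||VP|), giving 18.45°.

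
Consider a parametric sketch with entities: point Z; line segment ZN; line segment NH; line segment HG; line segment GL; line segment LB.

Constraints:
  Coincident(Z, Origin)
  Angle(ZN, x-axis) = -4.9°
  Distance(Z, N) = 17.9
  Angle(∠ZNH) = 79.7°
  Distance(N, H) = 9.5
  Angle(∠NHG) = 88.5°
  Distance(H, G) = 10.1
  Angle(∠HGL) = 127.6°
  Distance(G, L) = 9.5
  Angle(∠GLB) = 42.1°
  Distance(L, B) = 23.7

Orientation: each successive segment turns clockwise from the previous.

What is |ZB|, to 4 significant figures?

25.32

Z is at the origin; ZN runs at -4.9° with length 17.9, so N = (17.83, -1.529). ∠ZNH = 79.7° gives NH at -105.2° from the x-axis; with |NH| = 9.5, H = (15.34, -10.70). ∠NHG = 88.5° gives HG at 163.3° from the x-axis; with |HG| = 10.1, G = (5.670, -7.794). ∠HGL = 127.6° gives GL at 110.9° from the x-axis; with |GL| = 9.5, L = (2.281, 1.081). ∠GLB = 42.1° gives LB at -27.00° from the x-axis; with |LB| = 23.7, B = (23.40, -9.679). Then |ZB| = |B − Z| = 25.32.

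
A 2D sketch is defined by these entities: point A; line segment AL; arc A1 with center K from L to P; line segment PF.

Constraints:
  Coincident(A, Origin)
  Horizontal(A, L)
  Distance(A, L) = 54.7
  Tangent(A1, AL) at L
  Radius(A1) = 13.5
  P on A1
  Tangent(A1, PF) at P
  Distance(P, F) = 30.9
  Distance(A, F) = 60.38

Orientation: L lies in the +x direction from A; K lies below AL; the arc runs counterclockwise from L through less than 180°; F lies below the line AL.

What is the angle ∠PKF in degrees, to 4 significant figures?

66.40°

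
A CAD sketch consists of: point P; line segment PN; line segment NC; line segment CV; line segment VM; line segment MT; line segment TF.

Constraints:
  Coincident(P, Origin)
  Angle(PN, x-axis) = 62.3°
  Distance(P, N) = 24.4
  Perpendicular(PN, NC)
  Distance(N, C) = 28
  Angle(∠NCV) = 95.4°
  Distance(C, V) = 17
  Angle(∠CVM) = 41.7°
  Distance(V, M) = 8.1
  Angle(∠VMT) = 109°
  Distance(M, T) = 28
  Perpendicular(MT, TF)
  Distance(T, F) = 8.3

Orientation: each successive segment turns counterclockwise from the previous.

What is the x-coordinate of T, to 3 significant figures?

-13.1

P is at the origin; PN runs at 62.3° with length 24.4, so N = (11.3, 21.6). PN ⟂ NC, so NC runs at 152°; with |NC| = 28.0, C = (-13.4, 34.6). ∠NCV = 95.4° gives CV at -123° from the x-axis; with |CV| = 17.0, V = (-22.7, 20.4). ∠CVM = 41.7° gives VM at 15.2° from the x-axis; with |VM| = 8.1, M = (-14.9, 22.5). ∠VMT = 109.0° gives MT at 86.2° from the x-axis; with |MT| = 28.0, T = (-13.1, 50.4). So T.x = -13.1.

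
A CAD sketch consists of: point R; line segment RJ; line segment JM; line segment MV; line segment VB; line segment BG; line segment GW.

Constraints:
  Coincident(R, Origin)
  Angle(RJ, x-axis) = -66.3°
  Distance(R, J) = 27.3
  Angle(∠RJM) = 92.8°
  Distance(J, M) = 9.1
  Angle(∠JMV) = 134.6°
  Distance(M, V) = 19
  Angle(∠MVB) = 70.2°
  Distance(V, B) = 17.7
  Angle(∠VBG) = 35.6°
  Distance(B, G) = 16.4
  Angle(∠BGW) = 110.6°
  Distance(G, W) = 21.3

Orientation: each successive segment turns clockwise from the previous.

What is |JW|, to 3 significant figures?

36.9

R is at the origin; RJ runs at -66.3° with length 27.3, so J = (11.0, -25.0). ∠RJM = 92.8° gives JM at -154° from the x-axis; with |JM| = 9.1, M = (2.83, -29.1). ∠JMV = 134.6° gives MV at 161° from the x-axis; with |MV| = 19.0, V = (-15.1, -22.9). ∠MVB = 70.2° gives VB at 51.3° from the x-axis; with |VB| = 17.7, B = (-4.08, -9.09). ∠VBG = 35.6° gives BG at -93.1° from the x-axis; with |BG| = 16.4, G = (-4.97, -25.5). ∠BGW = 110.6° gives GW at -162° from the x-axis; with |GW| = 21.3, W = (-25.3, -31.9). Then |JW| = |W − J| = 36.9.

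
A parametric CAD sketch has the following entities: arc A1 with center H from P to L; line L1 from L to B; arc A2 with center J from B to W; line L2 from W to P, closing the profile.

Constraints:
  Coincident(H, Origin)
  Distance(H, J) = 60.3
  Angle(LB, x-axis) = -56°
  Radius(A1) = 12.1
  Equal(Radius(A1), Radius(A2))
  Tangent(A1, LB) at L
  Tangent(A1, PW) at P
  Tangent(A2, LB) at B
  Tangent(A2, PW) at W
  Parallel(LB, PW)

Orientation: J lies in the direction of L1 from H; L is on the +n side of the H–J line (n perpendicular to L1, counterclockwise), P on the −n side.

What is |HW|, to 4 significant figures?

61.50

Tangency of A1 to both parallel lines with radius 12.1 puts L and P at H ± 12.1·n: L = (10.03, 6.766), P = (-10.03, -6.766). Equal radii place B and W the same way about J: B = J + 12.1·n = (43.75, -43.22), W = J − 12.1·n = (23.69, -56.76). Then |HW| = |W − H| = 61.50.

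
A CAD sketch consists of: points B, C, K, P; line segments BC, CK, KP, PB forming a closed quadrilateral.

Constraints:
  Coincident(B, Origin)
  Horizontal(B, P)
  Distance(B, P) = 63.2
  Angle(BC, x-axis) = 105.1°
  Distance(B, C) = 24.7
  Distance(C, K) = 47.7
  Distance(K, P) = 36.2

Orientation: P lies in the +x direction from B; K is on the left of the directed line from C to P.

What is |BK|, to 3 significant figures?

50.0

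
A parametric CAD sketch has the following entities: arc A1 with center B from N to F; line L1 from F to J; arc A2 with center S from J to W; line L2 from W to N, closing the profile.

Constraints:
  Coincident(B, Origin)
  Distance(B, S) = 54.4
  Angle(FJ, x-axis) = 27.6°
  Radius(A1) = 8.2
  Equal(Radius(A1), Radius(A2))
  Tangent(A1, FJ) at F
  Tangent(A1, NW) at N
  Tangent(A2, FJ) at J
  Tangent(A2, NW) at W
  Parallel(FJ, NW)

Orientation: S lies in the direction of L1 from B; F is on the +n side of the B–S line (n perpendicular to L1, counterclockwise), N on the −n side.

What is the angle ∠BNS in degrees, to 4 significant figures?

81.43°

The slot axis is L1's direction at 27.6°, so u = (cos 27.6°, sin 27.6°) = (0.8862, 0.4633) and n = (−sin 27.6°, cos 27.6°) = (-0.4633, 0.8862). B is at the origin and S lies 54.4 along u from B, so S = 54.4·u = (48.21, 25.20). Tangency of A1 to both parallel lines with radius 8.2 puts F and N at B ± 8.2·n: F = (-3.799, 7.267), N = (3.799, -7.267). Then cos ∠BNS = NB·NS / (|NB||NS|), giving 81.43°.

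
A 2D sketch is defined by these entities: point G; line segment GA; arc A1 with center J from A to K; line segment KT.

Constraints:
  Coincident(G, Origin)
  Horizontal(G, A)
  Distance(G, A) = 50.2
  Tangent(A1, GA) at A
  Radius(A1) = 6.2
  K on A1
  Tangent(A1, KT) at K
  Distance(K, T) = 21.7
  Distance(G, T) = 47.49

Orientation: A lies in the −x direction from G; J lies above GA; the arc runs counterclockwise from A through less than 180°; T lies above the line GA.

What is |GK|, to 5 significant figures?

44.407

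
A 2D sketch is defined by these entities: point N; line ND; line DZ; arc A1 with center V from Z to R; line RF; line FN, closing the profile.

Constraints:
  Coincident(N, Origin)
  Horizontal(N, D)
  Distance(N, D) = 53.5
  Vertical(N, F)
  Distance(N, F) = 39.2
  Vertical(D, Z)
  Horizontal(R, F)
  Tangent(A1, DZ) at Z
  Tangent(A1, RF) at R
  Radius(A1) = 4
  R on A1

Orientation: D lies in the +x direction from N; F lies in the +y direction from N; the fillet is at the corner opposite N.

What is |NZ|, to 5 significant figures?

64.041

The virtual corner opposite N is at (53.500, 39.200). A1 meets DZ tangentially, so VZ is at right angles to DZ and since A1 is tangent to RF there, VR ⟂ RF, with radius 4.0, so the center V sits 4.0 in from both sides at V = (49.500, 35.200). That places the tangent points at Z = (53.500, 35.200) on DZ and R = (49.500, 39.200) on RF. Then |NZ| = |Z − N| = 64.041.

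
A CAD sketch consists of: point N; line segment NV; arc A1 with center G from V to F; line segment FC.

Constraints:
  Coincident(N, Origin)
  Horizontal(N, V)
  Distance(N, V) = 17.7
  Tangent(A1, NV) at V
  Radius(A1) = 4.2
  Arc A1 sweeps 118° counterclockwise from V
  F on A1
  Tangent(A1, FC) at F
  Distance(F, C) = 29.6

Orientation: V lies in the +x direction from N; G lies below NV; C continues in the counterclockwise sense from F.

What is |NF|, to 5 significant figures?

15.292

N is at the origin; NV is horizontal with |NV| = 17.7 and V on the +x side, so V = (17.700, 0.0000). The tangent condition forces GV to be normal to NV, so G = V + (0, -4.2) = (17.700, -4.2000). On A1, V sits at bearing 90° from G; a 118° counterclockwise sweep puts F at bearing 208°, so F = G + 4.2·(cos 208°, sin 208°) = (13.992, -6.1718). Then |NF| = |F − N| = 15.292.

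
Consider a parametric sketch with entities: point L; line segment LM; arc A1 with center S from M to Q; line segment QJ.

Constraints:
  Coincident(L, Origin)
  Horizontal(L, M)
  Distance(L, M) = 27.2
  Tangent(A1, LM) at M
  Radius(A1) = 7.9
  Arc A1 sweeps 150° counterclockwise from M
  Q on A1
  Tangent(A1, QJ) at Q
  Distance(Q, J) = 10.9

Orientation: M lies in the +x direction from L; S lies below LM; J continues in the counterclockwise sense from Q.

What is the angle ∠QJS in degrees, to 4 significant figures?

35.93°

On A1, M sits at bearing 90° from S; a 150° counterclockwise sweep puts Q at bearing 240°, so Q = S + 7.9·(cos 240°, sin 240°) = (23.25, -14.74). Since A1 is tangent to QJ there, SQ ⟂ QJ, so QJ runs along (−sin 240°, cos 240°); with |QJ| = 10.9, J = (32.69, -20.19). Then cos ∠QJS = JQ·JS / (|JQ||JS|), giving 35.93°.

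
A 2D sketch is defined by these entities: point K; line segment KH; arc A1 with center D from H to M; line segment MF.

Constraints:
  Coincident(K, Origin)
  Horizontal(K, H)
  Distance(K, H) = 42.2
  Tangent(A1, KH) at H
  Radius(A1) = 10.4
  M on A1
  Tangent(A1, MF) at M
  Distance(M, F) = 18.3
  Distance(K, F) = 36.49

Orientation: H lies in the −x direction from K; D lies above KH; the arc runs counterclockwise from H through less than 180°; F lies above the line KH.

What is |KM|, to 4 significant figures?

33.09

Checks: |DM| = 10.40 ✓; ∠(DM, MF) = 90.00° ✓; |MF| = 18.30 ✓; |KF| = 36.49 ✓.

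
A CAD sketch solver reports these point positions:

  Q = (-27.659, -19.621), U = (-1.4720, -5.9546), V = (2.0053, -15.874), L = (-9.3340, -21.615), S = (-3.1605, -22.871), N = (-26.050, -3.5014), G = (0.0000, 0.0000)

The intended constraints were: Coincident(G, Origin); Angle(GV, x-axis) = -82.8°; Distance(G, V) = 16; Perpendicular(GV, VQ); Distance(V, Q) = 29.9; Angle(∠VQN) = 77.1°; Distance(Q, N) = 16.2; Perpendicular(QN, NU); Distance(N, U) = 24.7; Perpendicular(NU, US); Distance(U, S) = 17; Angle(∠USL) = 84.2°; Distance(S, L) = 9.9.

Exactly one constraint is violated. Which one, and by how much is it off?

Distance(S, L) = 9.9 — off by 3.60.

G = (0.00, 0.00) ✓; GV at -82.80° ✓; |GV| = 16.00 ✓; ∠(GV, VQ) = 90.00° ✓; |VQ| = 29.90 ✓; ∠VQN = 77.10° ✓; |QN| = 16.20 ✓; ∠(QN, NU) = 90.00° ✓; |NU| = 24.70 ✓; ∠(NU, US) = 90.00° ✓; |US| = 17.00 ✓; ∠USL = 84.20° ✓; |SL| = 6.300 ✗.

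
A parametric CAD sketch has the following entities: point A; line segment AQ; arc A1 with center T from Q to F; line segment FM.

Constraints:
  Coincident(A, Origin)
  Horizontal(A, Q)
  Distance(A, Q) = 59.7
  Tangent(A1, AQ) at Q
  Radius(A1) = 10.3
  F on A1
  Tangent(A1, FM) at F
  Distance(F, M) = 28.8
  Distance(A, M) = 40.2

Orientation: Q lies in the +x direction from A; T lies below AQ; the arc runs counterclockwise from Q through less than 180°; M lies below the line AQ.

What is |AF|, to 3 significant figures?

52.4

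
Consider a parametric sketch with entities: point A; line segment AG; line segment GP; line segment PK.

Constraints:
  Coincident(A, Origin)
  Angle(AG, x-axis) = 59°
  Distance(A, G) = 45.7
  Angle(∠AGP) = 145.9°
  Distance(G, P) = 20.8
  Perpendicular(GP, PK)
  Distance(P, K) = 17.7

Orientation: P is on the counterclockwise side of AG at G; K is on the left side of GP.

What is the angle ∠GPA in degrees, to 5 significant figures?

23.601°

A is at the origin; AG runs at 59.0° with length 45.7, so G = 45.7·(cos 59.0°, sin 59.0°) = (23.537, 39.173). ∠AGP = 145.9°, so GP runs at 59.0° + (180° − 145.9°) = 93.100° from the x-axis; with |GP| = 20.8, P = G + 20.8·(cos 93.100°, sin 93.100°) = (22.412, 59.942). Then cos ∠GPA = PG·PA / (|PG||PA|), giving 23.601°.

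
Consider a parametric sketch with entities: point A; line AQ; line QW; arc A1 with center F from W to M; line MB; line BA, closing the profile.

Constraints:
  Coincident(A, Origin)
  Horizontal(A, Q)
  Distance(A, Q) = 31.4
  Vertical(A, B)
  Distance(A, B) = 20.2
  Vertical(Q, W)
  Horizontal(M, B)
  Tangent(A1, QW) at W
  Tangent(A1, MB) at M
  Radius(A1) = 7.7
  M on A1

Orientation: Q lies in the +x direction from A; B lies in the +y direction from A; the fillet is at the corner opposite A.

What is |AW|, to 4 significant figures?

33.80

The virtual corner opposite A is at (31.40, 20.20). The tangent condition forces FW to be normal to QW and tangency of A1 to MB means the radius FM is perpendicular to MB, with radius 7.7, so the center F sits 7.7 in from both sides at F = (23.70, 12.50). That places the tangent points at W = (31.40, 12.50) on QW and M = (23.70, 20.20) on MB. Then |AW| = |W − A| = 33.80.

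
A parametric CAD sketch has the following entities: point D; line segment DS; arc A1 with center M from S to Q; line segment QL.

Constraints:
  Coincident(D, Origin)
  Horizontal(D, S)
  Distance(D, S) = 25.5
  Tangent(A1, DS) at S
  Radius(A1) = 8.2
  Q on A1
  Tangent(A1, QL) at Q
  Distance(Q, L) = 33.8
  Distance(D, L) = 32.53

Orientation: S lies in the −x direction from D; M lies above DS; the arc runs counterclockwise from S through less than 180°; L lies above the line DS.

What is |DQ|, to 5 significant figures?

18.942

Checks: |MQ| = 8.200 ✓; ∠(MQ, QL) = 90.00° ✓; |QL| = 33.80 ✓; |DL| = 32.53 ✓.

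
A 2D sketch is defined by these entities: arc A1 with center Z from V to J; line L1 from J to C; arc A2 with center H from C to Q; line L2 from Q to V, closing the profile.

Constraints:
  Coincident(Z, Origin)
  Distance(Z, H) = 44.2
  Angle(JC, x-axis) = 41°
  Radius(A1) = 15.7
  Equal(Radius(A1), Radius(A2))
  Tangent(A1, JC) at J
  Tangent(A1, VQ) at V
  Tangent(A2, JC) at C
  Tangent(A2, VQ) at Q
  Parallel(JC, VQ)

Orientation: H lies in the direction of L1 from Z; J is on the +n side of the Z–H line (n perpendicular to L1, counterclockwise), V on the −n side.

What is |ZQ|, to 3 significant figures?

46.9

Tangency of A1 to both parallel lines with radius 15.7 puts J and V at Z ± 15.7·n: J = (-10.3, 11.8), V = (10.3, -11.8). Equal radii place C and Q the same way about H: C = H + 15.7·n = (23.1, 40.8), Q = H − 15.7·n = (43.7, 17.1). Then |ZQ| = |Q − Z| = 46.9.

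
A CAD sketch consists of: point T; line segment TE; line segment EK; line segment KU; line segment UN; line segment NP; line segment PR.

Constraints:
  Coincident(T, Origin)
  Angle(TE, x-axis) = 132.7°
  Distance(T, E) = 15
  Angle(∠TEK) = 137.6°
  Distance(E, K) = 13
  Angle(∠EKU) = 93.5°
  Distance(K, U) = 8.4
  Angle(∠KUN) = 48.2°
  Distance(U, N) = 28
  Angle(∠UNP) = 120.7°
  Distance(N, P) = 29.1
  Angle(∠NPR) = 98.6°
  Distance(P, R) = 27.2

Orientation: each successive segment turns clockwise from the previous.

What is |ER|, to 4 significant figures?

44.45

T is at the origin; TE runs at 132.7° with length 15.0, so E = (-10.17, 11.02). ∠TEK = 137.6° gives EK at 90.30° from the x-axis; with |EK| = 13.0, K = (-10.24, 24.02). ∠EKU = 93.5° gives KU at 3.800° from the x-axis; with |KU| = 8.4, U = (-1.859, 24.58). ∠KUN = 48.2° gives UN at -128.0° from the x-axis; with |UN| = 28.0, N = (-19.10, 2.516). ∠UNP = 120.7° gives NP at 172.7° from the x-axis; with |NP| = 29.1, P = (-47.96, 6.214). ∠NPR = 98.6° gives PR at 91.30° from the x-axis; with |PR| = 27.2, R = (-48.58, 33.41). Then |ER| = |R − E| = 44.45.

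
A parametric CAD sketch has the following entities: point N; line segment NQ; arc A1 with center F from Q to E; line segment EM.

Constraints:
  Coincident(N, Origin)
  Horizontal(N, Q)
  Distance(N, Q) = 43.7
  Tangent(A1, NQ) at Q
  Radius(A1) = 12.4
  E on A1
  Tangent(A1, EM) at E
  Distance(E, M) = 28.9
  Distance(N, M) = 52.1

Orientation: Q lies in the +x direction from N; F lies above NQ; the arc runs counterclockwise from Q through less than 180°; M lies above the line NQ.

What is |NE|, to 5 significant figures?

56.504

Checks: |FE| = 12.40 ✓; ∠(FE, EM) = 90.00° ✓; |EM| = 28.90 ✓; |NM| = 52.10 ✓.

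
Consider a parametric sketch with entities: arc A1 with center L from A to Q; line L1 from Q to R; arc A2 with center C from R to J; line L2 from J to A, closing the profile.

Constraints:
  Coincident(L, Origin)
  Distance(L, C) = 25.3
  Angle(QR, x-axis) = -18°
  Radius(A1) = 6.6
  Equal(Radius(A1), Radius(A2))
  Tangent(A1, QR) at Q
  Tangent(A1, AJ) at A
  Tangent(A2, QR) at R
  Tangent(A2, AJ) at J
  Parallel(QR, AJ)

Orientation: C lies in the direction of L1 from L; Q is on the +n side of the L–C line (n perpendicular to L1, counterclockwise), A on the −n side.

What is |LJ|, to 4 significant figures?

26.15

The slot axis is L1's direction at -18.0°, so u = (cos -18.0°, sin -18.0°) = (0.9511, -0.3090) and n = (−sin -18.0°, cos -18.0°) = (0.3090, 0.9511). L is at the origin and C lies 25.3 along u from L, so C = 25.3·u = (24.06, -7.818). Tangency of A1 to both parallel lines with radius 6.6 puts Q and A at L ± 6.6·n: Q = (2.040, 6.277), A = (-2.040, -6.277). Equal radii place R and J the same way about C: R = C + 6.6·n = (26.10, -1.541), J = C − 6.6·n = (22.02, -14.10). Then |LJ| = |J − L| = 26.15.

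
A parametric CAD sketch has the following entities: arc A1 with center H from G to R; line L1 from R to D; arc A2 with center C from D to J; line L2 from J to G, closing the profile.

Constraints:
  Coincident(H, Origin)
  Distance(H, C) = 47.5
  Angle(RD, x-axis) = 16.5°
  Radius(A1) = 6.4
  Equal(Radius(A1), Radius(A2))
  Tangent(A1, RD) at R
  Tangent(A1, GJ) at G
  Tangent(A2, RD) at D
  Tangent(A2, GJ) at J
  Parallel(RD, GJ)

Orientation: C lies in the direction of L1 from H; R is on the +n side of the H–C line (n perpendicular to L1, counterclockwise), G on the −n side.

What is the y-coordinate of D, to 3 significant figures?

19.6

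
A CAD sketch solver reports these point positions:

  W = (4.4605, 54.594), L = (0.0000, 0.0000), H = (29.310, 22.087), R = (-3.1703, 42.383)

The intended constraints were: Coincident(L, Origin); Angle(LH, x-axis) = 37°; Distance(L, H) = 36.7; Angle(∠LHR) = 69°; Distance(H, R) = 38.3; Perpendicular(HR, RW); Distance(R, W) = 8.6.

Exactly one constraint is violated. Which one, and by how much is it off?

Distance(R, W) = 8.6 — off by 5.80.

L = (0.00, 0.00) ✓; LH at 37.00° ✓; |LH| = 36.70 ✓; ∠LHR = 69.00° ✓; |HR| = 38.30 ✓; ∠(HR, RW) = 90.00° ✓; |RW| = 14.40 ✗.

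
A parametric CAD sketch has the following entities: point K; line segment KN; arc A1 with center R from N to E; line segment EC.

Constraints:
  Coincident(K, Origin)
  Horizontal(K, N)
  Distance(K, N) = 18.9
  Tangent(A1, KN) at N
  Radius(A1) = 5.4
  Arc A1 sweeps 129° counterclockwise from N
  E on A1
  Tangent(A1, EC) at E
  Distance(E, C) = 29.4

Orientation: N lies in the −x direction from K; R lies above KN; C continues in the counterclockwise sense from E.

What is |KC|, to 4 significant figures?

45.87

K is at the origin; K and N share the same y with |KN| = 18.9 and N on the −x side, so N = (-18.90, 0.000). A1 meets KN tangentially, so RN is at right angles to KN, so R = N + (0, 5.4) = (-18.90, 5.400). On A1, N sits at bearing -90° from R; a 129° counterclockwise sweep puts E at bearing 39°, so E = R + 5.4·(cos 39°, sin 39°) = (-14.70, 8.798). Since A1 is tangent to EC there, RE ⟂ EC, so EC runs along (−sin 39°, cos 39°); with |EC| = 29.4, C = (-33.21, 31.65). Then |KC| = |C − K| = 45.87.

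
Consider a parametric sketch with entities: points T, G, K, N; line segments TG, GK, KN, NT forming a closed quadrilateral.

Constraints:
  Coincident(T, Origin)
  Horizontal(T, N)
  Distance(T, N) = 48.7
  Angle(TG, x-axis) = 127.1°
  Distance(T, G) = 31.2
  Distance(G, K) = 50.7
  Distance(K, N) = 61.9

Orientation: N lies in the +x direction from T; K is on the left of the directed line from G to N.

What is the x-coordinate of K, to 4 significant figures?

21.51

T is at the origin; TN is horizontal with |TN| = 48.7 and N in +x, so N = (48.7, 0). TG runs at 127.1° with |TG| = 31.2, so G = (-18.82, 24.88). K is determined by |GK| = 50.7 and |KN| = 61.9 together: it lies at the intersection of circle(G, 50.7) and circle(N, 61.9). With |GN| = 71.96, the foot of the radical line on GN is 27.22 from G and the perpendicular offset is √(50.7² − 27.22²) = 42.78. Taking the left-of-GN solution: K = (21.51, 55.61).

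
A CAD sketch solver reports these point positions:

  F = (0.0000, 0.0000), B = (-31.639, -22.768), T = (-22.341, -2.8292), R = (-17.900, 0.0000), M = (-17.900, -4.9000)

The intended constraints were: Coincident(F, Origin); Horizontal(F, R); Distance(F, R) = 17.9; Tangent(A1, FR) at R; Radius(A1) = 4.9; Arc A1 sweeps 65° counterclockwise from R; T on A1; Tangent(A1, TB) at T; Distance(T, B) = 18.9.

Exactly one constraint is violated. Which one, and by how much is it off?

Distance(T, B) = 18.9 — off by 3.10.

F = (0.00, 0.00) ✓; F.y = 0.00, R.y = 0.00 ✓; |FR| = 17.90 ✓; ∠(MR, RF) = 90.00° ✓; |MR| = 4.900 ✓; bearing(M→T) − bearing(M→R) = 65.00° ✓; |MT| = 4.900 ✓; ∠(MT, TB) = 90.00° ✓; |TB| = 22.00 ✗.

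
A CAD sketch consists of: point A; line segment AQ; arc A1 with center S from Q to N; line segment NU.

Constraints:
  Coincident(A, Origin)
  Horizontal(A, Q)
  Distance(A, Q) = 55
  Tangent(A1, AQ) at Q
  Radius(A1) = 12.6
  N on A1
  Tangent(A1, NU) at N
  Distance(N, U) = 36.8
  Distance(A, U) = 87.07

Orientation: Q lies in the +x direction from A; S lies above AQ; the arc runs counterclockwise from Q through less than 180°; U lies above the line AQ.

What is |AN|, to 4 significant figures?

68.26

Checks: |SN| = 12.60 ✓; ∠(SN, NU) = 90.00° ✓; |NU| = 36.80 ✓; |AU| = 87.07 ✓.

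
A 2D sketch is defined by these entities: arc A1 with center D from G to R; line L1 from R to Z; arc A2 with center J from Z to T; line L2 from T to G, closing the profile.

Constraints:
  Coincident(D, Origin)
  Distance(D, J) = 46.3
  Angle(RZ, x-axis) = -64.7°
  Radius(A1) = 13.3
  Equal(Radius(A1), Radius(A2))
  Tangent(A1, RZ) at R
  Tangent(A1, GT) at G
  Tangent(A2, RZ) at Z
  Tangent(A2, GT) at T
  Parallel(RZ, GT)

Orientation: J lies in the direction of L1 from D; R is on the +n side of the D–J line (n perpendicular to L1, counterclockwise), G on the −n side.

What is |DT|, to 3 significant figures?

48.2

Tangency of A1 to both parallel lines with radius 13.3 puts R and G at D ± 13.3·n: R = (12.0, 5.68), G = (-12.0, -5.68). Equal radii place Z and T the same way about J: Z = J + 13.3·n = (31.8, -36.2), T = J − 13.3·n = (7.76, -47.5). Then |DT| = |T − D| = 48.2.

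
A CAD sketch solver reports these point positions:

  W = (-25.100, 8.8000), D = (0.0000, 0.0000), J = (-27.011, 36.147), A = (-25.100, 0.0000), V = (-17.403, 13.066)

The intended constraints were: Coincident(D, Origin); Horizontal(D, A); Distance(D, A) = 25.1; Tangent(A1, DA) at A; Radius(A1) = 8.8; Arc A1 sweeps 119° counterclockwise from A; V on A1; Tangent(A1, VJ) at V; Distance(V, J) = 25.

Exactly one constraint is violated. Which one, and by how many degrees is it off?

Tangent(A1, VJ) at V — off by 6.40°.

D = (0.00, 0.00) ✓; D.y = 0.00, A.y = 0.00 ✓; |DA| = 25.10 ✓; ∠(WA, AD) = 90.00° ✓; |WA| = 8.800 ✓; bearing(W→V) − bearing(W→A) = 119.0° ✓; |WV| = 8.800 ✓; ∠(WV, VJ) = 96.40° ✗; |VJ| = 25.00 ✓.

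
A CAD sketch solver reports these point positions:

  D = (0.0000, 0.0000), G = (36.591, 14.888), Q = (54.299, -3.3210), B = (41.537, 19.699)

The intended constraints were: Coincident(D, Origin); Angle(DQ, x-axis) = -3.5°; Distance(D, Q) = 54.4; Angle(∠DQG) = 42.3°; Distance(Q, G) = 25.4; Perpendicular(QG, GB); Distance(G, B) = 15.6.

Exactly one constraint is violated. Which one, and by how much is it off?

Distance(G, B) = 15.6 — off by 8.70.

D = (0.00, 0.00) ✓; DQ at -3.500° ✓; |DQ| = 54.40 ✓; ∠DQG = 42.30° ✓; |QG| = 25.40 ✓; ∠(QG, GB) = 89.99° ✓; |GB| = 6.900 ✗.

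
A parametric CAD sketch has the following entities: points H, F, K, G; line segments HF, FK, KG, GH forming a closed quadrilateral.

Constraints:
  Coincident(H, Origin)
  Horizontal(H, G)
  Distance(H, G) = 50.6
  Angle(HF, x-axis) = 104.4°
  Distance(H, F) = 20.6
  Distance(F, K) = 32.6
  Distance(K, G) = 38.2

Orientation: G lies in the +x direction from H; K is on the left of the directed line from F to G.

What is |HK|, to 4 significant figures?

39.25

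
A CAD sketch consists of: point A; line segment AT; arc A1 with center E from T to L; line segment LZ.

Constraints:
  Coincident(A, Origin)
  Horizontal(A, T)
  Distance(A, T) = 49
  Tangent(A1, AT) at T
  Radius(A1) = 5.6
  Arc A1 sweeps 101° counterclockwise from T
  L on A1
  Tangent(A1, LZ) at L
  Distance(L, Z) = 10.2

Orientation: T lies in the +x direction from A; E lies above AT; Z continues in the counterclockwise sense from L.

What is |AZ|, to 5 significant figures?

55.135

A is at the origin; A and T share the same y with |AT| = 49.0 and T on the +x side, so T = (49.000, 0.0000). Since A1 is tangent to AT there, ET ⟂ AT, so E = T + (0, 5.6) = (49.000, 5.6000). On A1, T sits at bearing -90° from E; a 101° counterclockwise sweep puts L at bearing 11°, so L = E + 5.6·(cos 11°, sin 11°) = (54.497, 6.6685). Since A1 is tangent to LZ there, EL ⟂ LZ, so LZ runs along (−sin 11°, cos 11°); with |LZ| = 10.2, Z = (52.551, 16.681). Then |AZ| = |Z − A| = 55.135.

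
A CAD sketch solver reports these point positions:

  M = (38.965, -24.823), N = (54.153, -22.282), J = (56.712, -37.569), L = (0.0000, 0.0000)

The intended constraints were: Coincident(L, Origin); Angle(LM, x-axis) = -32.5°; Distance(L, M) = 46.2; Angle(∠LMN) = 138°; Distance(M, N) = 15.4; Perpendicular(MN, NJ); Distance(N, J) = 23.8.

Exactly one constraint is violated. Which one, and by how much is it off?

Distance(N, J) = 23.8 — off by 8.30.

L = (0.00, 0.00) ✓; LM at -32.50° ✓; |LM| = 46.20 ✓; ∠LMN = 138.0° ✓; |MN| = 15.40 ✓; ∠(MN, NJ) = 89.99° ✓; |NJ| = 15.50 ✗.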